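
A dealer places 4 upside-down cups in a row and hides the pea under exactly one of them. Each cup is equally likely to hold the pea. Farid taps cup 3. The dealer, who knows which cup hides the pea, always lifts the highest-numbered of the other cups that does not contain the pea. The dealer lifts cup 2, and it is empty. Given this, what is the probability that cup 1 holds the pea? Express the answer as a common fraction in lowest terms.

Apply Bayes' rule, conditioning on where the pea actually is.
If it is under either of cups 1 and 3 (prior 1/4 each): the dealer would have opened cup 4 instead, probability 0; weight (1/4)·0 = 0 each.
If it is under cup 2 (prior 1/4): the dealer opened cup 2, so this case is ruled out; weight (1/4)·0 = 0.
If it is under cup 4 (prior 1/4): cup 2 is the highest-numbered option available, probability 1; weight (1/4)·1 = 1/4.
The weights sum to 1/4.
So P(the pea under cup 1 | the dealer opened cup 2) = 0 / (1/4) = 0.

0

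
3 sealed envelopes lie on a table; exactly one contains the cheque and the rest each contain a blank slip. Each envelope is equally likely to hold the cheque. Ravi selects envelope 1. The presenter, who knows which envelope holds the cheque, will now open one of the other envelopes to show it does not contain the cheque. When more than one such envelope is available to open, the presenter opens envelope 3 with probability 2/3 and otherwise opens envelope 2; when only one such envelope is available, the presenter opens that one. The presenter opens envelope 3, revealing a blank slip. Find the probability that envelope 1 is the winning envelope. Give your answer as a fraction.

Condition on the true location of the cheque.
If it is in envelope 1 (prior 1/3): envelope 3 is available, opened with probability 2/3; weight (1/3)·(2/3) = 2/9.
If it is in envelope 2 (prior 1/3): only envelope 3 is available, probability 1; weight (1/3)·1 = 1/3.
If it is in envelope 3 (prior 1/3): the presenter opened envelope 3, so this case is ruled out; weight (1/3)·0 = 0.
The weights sum to 5/9.
So P(the cheque in envelope 1 | the presenter opened envelope 3) = (2/9) / (5/9) = 2/5.

2/5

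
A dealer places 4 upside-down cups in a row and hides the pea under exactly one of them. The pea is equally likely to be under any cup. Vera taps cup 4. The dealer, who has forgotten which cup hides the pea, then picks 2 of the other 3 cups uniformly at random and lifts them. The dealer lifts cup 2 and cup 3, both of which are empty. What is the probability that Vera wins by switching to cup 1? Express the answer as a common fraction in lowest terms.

1/2

Condition on the true location of the pea.
If it is under either of cups 1 and 4 (prior 1/4 each): the dealer picks exactly this set with probability 1/3 regardless, and none is the prize; weight (1/4)·(1/3) = 1/12 each.
If it is under either of cups 2 and 3 (prior 1/4 each): that cup was opened and seen not to hold the prize — ruled out; weight (1/4)·0 = 0 each.
The weights sum to 1/6.
So P(the pea under cup 1 | the dealer opened cup 2 and cup 3) = (1/12) / (1/6) = 1/2.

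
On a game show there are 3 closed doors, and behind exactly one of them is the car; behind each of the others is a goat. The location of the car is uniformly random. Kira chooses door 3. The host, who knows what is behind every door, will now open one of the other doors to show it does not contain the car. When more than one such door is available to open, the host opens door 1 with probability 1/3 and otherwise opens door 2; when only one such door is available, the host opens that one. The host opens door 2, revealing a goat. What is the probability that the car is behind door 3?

2/5

Condition on the true location of the car.
If it is behind door 1 (prior 1/3): only door 2 is available, probability 1; weight (1/3)·1 = 1/3.
If it is behind door 2 (prior 1/3): the host opened door 2, so this case is ruled out; weight (1/3)·0 = 0.
If it is behind door 3 (prior 1/3): door 1 is available but not opened, probability 2/3; weight (1/3)·(2/3) = 2/9.
The weights sum to 5/9.
So P(the car behind door 3 | the host opened door 2) = (2/9) / (5/9) = 2/5.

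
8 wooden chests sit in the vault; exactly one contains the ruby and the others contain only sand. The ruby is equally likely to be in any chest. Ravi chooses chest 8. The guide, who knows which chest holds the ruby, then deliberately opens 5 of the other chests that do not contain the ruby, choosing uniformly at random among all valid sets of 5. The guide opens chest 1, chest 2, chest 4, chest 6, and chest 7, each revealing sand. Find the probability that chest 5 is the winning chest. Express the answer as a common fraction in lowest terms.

Apply Bayes' rule, conditioning on where the ruby actually is.
If it is in any of chests 1, 2, 4, 6, and 7 (prior 1/8 each): that chest was opened and seen not to hold the prize — ruled out; weight (1/8)·0 = 0 each.
If it is in either of chests 3 and 5 (prior 1/8 each): the guide has 6 equally likely choices, so probability 1/6; weight (1/8)·(1/6) = 1/48 each.
If it is in chest 8 (prior 1/8): the guide has 21 equally likely choices, so probability 1/21; weight (1/8)·(1/21) = 1/168.
The weights sum to 1/21.
So P(the ruby in chest 5 | the guide opened chest 1, chest 2, chest 4, chest 6, and chest 7) = (1/48) / (1/21) = 7/16.

7/16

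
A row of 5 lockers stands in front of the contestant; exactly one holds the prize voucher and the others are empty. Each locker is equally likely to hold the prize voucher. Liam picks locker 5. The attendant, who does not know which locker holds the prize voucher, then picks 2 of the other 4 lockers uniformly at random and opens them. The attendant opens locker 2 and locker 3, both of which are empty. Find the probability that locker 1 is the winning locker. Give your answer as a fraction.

1/3

Consider each possible location of the prize voucher in turn.
If it is in any of lockers 1, 4, and 5 (prior 1/5 each): the attendant picks exactly this set with probability 1/6 regardless, and none is the prize; weight (1/5)·(1/6) = 1/30 each.
If it is in either of lockers 2 and 3 (prior 1/5 each): that locker was opened and seen not to hold the prize — ruled out; weight (1/5)·0 = 0 each.
The weights sum to 1/10.
So P(the prize voucher in locker 1 | the attendant opened locker 2 and locker 3) = (1/30) / (1/10) = 1/3.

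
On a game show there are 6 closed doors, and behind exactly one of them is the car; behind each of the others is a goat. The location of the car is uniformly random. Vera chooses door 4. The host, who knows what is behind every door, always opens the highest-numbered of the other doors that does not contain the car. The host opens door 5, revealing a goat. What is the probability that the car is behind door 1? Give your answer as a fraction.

Consider each possible location of the car in turn.
If it is behind any of doors 1, 2, 3, and 4 (prior 1/6 each): the host would have opened door 6 instead, probability 0; weight (1/6)·0 = 0 each.
If it is behind door 5 (prior 1/6): the host opened door 5, so this case is ruled out; weight (1/6)·0 = 0.
If it is behind door 6 (prior 1/6): door 5 is the highest-numbered option available, probability 1; weight (1/6)·1 = 1/6.
The weights sum to 1/6.
So P(the car behind door 1 | the host opened door 5) = 0 / (1/6) = 0.

0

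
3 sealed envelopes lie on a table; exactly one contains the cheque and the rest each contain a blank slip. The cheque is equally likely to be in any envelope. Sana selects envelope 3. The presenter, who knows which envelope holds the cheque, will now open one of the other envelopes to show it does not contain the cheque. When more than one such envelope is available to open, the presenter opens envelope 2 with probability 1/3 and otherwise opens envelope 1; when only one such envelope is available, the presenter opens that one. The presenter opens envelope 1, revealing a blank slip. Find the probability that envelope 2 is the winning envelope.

3/5

Condition on the true location of the cheque.
If it is in envelope 1 (prior 1/3): the presenter opened envelope 1, so this case is ruled out; weight (1/3)·0 = 0.
If it is in envelope 2 (prior 1/3): only envelope 1 is available, probability 1; weight (1/3)·1 = 1/3.
If it is in envelope 3 (prior 1/3): envelope 2 is available but not opened, probability 2/3; weight (1/3)·(2/3) = 2/9.
The weights sum to 5/9.
So P(the cheque in envelope 2 | the presenter opened envelope 1) = (1/3) / (5/9) = 3/5.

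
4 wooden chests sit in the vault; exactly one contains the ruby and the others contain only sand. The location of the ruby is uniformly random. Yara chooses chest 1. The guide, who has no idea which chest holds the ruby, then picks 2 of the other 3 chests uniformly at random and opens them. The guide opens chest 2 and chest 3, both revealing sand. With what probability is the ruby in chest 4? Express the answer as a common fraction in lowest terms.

1/2

Consider each possible location of the ruby in turn.
If it is in either of chests 1 and 4 (prior 1/4 each): the guide picks exactly this set with probability 1/3 regardless, and none is the prize; weight (1/4)·(1/3) = 1/12 each.
If it is in either of chests 2 and 3 (prior 1/4 each): that chest was opened and seen not to hold the prize — ruled out; weight (1/4)·0 = 0 each.
The weights sum to 1/6.
So P(the ruby in chest 4 | the guide opened chest 2 and chest 3) = (1/12) / (1/6) = 1/2.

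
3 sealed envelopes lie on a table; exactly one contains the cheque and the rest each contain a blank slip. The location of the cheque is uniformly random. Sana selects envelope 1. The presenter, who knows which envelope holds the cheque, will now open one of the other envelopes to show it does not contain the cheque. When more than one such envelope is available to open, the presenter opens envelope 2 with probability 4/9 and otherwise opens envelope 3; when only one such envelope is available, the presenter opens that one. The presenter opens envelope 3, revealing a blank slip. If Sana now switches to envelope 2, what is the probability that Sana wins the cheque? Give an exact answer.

9/14

Condition on the true location of the cheque.
If it is in envelope 1 (prior 1/3): envelope 2 is available but not opened, probability 5/9; weight (1/3)·(5/9) = 5/27.
If it is in envelope 2 (prior 1/3): only envelope 3 is available, probability 1; weight (1/3)·1 = 1/3.
If it is in envelope 3 (prior 1/3): the presenter opened envelope 3, so this case is ruled out; weight (1/3)·0 = 0.
The weights sum to 14/27.
So P(the cheque in envelope 2 | the presenter opened envelope 3) = (1/3) / (14/27) = 9/14.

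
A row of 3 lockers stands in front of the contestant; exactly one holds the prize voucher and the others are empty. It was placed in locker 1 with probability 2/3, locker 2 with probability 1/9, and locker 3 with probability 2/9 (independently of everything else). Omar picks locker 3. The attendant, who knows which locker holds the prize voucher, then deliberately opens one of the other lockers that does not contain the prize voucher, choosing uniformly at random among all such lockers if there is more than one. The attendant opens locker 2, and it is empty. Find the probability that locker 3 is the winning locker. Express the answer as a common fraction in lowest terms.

Apply Bayes' rule, conditioning on where the prize voucher actually is.
If it is in locker 1 (prior 2/3): the attendant has no choice, probability 1; weight (2/3)·1 = 2/3.
If it is in locker 2 (prior 1/9): the attendant opened locker 2, so this case is ruled out; weight (1/9)·0 = 0.
If it is in locker 3 (prior 2/9): the attendant has 2 equally likely choices, so probability 1/2; weight (2/9)·(1/2) = 1/9.
The weights sum to 7/9.
So P(the prize voucher in locker 3 | the attendant opened locker 2) = (1/9) / (7/9) = 1/7.

1/7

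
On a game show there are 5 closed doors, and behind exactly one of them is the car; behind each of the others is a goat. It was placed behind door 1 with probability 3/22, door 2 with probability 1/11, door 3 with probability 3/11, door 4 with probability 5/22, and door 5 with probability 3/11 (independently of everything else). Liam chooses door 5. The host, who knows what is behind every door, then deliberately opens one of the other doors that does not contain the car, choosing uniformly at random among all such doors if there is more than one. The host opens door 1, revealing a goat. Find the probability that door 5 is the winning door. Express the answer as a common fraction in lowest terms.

9/35

Condition on the true location of the car.
If it is behind door 1 (prior 3/22): the host opened door 1, so this case is ruled out; weight (3/22)·0 = 0.
If it is behind door 2 (prior 1/11): the host has 3 equally likely choices, so probability 1/3; weight (1/11)·(1/3) = 1/33.
If it is behind door 3 (prior 3/11): the host has 3 equally likely choices, so probability 1/3; weight (3/11)·(1/3) = 1/11.
If it is behind door 4 (prior 5/22): the host has 3 equally likely choices, so probability 1/3; weight (5/22)·(1/3) = 5/66.
If it is behind door 5 (prior 3/11): the host has 4 equally likely choices, so probability 1/4; weight (3/11)·(1/4) = 3/44.
The weights sum to 35/132.
So P(the car behind door 5 | the host opened door 1) = (3/44) / (35/132) = 9/35.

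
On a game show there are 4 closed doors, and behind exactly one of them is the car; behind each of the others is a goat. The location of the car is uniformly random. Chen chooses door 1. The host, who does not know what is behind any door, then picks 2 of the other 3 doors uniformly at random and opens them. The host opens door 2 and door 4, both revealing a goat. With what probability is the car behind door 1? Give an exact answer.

Condition on the true location of the car.
If it is behind either of doors 1 and 3 (prior 1/4 each): the host picks exactly this set with probability 1/3 regardless, and none is the prize; weight (1/4)·(1/3) = 1/12 each.
If it is behind either of doors 2 and 4 (prior 1/4 each): that door was opened and seen not to hold the prize — ruled out; weight (1/4)·0 = 0 each.
The weights sum to 1/6.
So P(the car behind door 1 | the host opened door 2 and door 4) = (1/12) / (1/6) = 1/2.

1/2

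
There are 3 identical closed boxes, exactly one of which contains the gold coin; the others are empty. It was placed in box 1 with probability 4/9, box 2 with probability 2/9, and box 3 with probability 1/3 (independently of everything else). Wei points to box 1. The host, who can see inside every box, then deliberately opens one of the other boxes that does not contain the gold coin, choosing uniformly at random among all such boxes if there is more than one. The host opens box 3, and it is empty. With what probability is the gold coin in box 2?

1/2

Condition on the true location of the gold coin.
If it is in box 1 (prior 4/9): the host has 2 equally likely choices, so probability 1/2; weight (4/9)·(1/2) = 2/9.
If it is in box 2 (prior 2/9): the host has no choice, probability 1; weight (2/9)·1 = 2/9.
If it is in box 3 (prior 1/3): the host opened box 3, so this case is ruled out; weight (1/3)·0 = 0.
The weights sum to 4/9.
So P(the gold coin in box 2 | the host opened box 3) = (2/9) / (4/9) = 1/2.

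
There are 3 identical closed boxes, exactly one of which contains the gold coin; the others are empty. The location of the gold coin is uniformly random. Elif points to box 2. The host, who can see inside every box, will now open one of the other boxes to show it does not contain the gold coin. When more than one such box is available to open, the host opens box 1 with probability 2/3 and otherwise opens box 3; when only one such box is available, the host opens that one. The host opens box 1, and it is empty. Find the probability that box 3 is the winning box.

Consider each possible location of the gold coin in turn.
If it is in box 1 (prior 1/3): the host opened box 1, so this case is ruled out; weight (1/3)·0 = 0.
If it is in box 2 (prior 1/3): box 1 is available, opened with probability 2/3; weight (1/3)·(2/3) = 2/9.
If it is in box 3 (prior 1/3): only box 1 is available, probability 1; weight (1/3)·1 = 1/3.
The weights sum to 5/9.
So P(the gold coin in box 3 | the host opened box 1) = (1/3) / (5/9) = 3/5.

3/5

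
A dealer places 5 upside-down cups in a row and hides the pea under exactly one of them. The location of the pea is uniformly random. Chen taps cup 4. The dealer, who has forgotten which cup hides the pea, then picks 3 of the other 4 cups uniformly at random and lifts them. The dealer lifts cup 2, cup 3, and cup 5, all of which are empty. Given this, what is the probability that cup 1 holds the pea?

1/2

Apply Bayes' rule, conditioning on where the pea actually is.
If it is under either of cups 1 and 4 (prior 1/5 each): the dealer picks exactly this set with probability 1/4 regardless, and none is the prize; weight (1/5)·(1/4) = 1/20 each.
If it is under any of cups 2, 3, and 5 (prior 1/5 each): that cup was opened and seen not to hold the prize — ruled out; weight (1/5)·0 = 0 each.
The weights sum to 1/10.
So P(the pea under cup 1 | the dealer opened cup 2, cup 3, and cup 5) = (1/20) / (1/10) = 1/2.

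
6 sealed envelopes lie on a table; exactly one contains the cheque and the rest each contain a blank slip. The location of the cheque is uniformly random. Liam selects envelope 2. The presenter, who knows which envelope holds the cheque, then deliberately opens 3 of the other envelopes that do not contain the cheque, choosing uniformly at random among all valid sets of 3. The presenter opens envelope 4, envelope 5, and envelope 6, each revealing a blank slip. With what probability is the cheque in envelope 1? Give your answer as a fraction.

5/12

Condition on the true location of the cheque.
If it is in either of envelopes 1 and 3 (prior 1/6 each): the presenter has 4 equally likely choices, so probability 1/4; weight (1/6)·(1/4) = 1/24 each.
If it is in envelope 2 (prior 1/6): the presenter has 10 equally likely choices, so probability 1/10; weight (1/6)·(1/10) = 1/60.
If it is in any of envelopes 4, 5, and 6 (prior 1/6 each): that envelope was opened and seen not to hold the prize — ruled out; weight (1/6)·0 = 0 each.
The weights sum to 1/10.
So P(the cheque in envelope 1 | the presenter opened envelope 4, envelope 5, and envelope 6) = (1/24) / (1/10) = 5/12.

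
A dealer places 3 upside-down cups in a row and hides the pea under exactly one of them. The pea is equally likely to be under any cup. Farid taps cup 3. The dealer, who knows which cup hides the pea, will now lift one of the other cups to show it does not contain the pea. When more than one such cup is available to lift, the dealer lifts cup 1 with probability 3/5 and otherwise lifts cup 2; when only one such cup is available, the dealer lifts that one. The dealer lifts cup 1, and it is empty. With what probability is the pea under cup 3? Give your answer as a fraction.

3/8

Condition on the true location of the pea.
If it is under cup 1 (prior 1/3): the dealer opened cup 1, so this case is ruled out; weight (1/3)·0 = 0.
If it is under cup 2 (prior 1/3): only cup 1 is available, probability 1; weight (1/3)·1 = 1/3.
If it is under cup 3 (prior 1/3): cup 1 is available, opened with probability 3/5; weight (1/3)·(3/5) = 1/5.
The weights sum to 8/15.
So P(the pea under cup 3 | the dealer opened cup 1) = (1/5) / (8/15) = 3/8.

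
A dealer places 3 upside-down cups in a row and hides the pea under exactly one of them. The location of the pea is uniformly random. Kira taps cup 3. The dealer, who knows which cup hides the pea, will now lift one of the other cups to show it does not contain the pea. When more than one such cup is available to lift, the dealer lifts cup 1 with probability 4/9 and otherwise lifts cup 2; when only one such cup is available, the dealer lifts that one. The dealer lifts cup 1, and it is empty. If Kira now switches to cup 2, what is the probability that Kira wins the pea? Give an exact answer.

Apply Bayes' rule, conditioning on where the pea actually is.
If it is under cup 1 (prior 1/3): the dealer opened cup 1, so this case is ruled out; weight (1/3)·0 = 0.
If it is under cup 2 (prior 1/3): only cup 1 is available, probability 1; weight (1/3)·1 = 1/3.
If it is under cup 3 (prior 1/3): cup 1 is available, opened with probability 4/9; weight (1/3)·(4/9) = 4/27.
The weights sum to 13/27.
So P(the pea under cup 2 | the dealer opened cup 1) = (1/3) / (13/27) = 9/13.

9/13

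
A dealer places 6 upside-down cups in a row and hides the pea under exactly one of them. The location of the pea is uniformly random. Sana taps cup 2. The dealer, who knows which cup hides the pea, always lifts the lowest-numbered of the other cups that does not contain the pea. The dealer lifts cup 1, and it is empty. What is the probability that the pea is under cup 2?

1/5

Consider each possible location of the pea in turn.
If it is under cup 1 (prior 1/6): the dealer opened cup 1, so this case is ruled out; weight (1/6)·0 = 0.
If it is under any of cups 2, 3, 4, 5, and 6 (prior 1/6 each): cup 1 is the lowest-numbered option available, probability 1; weight (1/6)·1 = 1/6 each.
The weights sum to 5/6.
So P(the pea under cup 2 | the dealer opened cup 1) = (1/6) / (5/6) = 1/5.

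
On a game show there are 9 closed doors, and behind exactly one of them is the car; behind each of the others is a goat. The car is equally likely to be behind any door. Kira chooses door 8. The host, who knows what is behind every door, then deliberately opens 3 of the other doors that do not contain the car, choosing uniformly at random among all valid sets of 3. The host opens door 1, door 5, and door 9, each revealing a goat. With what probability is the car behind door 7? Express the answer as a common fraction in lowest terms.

8/45

Apply Bayes' rule, conditioning on where the car actually is.
If it is behind any of doors 1, 5, and 9 (prior 1/9 each): that door was opened and seen not to hold the prize — ruled out; weight (1/9)·0 = 0 each.
If it is behind any of doors 2, 3, 4, 6, and 7 (prior 1/9 each): the host has 35 equally likely choices, so probability 1/35; weight (1/9)·(1/35) = 1/315 each.
If it is behind door 8 (prior 1/9): the host has 56 equally likely choices, so probability 1/56; weight (1/9)·(1/56) = 1/504.
The weights sum to 1/56.
So P(the car behind door 7 | the host opened door 1, door 5, and door 9) = (1/315) / (1/56) = 8/45.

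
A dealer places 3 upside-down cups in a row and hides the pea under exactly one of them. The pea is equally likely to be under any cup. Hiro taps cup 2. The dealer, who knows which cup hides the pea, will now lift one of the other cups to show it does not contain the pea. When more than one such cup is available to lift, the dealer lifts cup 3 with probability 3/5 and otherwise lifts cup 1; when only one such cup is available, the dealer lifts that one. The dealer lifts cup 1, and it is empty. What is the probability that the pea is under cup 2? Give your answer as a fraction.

Consider each possible location of the pea in turn.
If it is under cup 1 (prior 1/3): the dealer opened cup 1, so this case is ruled out; weight (1/3)·0 = 0.
If it is under cup 2 (prior 1/3): cup 3 is available but not opened, probability 2/5; weight (1/3)·(2/5) = 2/15.
If it is under cup 3 (prior 1/3): only cup 1 is available, probability 1; weight (1/3)·1 = 1/3.
The weights sum to 7/15.
So P(the pea under cup 2 | the dealer opened cup 1) = (2/15) / (7/15) = 2/7.

2/7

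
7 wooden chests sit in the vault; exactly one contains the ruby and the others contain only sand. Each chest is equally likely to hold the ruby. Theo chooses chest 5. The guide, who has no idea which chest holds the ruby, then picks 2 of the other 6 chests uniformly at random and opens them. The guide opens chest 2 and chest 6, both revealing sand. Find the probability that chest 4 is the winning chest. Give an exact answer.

1/5

Condition on the true location of the ruby.
If it is in any of chests 1, 3, 4, 5, and 7 (prior 1/7 each): the guide picks exactly this set with probability 1/15 regardless, and none is the prize; weight (1/7)·(1/15) = 1/105 each.
If it is in either of chests 2 and 6 (prior 1/7 each): that chest was opened and seen not to hold the prize — ruled out; weight (1/7)·0 = 0 each.
The weights sum to 1/21.
So P(the ruby in chest 4 | the guide opened chest 2 and chest 6) = (1/105) / (1/21) = 1/5.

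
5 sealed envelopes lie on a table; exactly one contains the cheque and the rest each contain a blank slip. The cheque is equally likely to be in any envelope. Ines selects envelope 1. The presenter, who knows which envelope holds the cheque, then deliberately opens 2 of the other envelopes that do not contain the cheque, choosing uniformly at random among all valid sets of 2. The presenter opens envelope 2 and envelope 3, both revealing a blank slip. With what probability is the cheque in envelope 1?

Consider each possible location of the cheque in turn.
If it is in envelope 1 (prior 1/5): the presenter has 6 equally likely choices, so probability 1/6; weight (1/5)·(1/6) = 1/30.
If it is in either of envelopes 2 and 3 (prior 1/5 each): that envelope was opened and seen not to hold the prize — ruled out; weight (1/5)·0 = 0 each.
If it is in either of envelopes 4 and 5 (prior 1/5 each): the presenter has 3 equally likely choices, so probability 1/3; weight (1/5)·(1/3) = 1/15 each.
The weights sum to 1/6.
So P(the cheque in envelope 1 | the presenter opened envelope 2 and envelope 3) = (1/30) / (1/6) = 1/5.

1/5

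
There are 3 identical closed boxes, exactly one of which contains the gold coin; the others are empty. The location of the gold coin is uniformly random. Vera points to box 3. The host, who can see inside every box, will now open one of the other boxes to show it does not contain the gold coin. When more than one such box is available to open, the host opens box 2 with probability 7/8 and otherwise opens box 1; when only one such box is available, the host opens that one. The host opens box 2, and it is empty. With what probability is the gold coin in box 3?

Apply Bayes' rule, conditioning on where the gold coin actually is.
If it is in box 1 (prior 1/3): only box 2 is available, probability 1; weight (1/3)·1 = 1/3.
If it is in box 2 (prior 1/3): the host opened box 2, so this case is ruled out; weight (1/3)·0 = 0.
If it is in box 3 (prior 1/3): box 2 is available, opened with probability 7/8; weight (1/3)·(7/8) = 7/24.
The weights sum to 5/8.
So P(the gold coin in box 3 | the host opened box 2) = (7/24) / (5/8) = 7/15.

7/15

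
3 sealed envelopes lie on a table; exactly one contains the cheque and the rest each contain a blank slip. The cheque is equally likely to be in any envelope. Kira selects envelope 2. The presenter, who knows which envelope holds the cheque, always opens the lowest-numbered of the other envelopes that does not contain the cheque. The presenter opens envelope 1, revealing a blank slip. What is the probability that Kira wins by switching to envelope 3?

Consider each possible location of the cheque in turn.
If it is in envelope 1 (prior 1/3): the presenter opened envelope 1, so this case is ruled out; weight (1/3)·0 = 0.
If it is in either of envelopes 2 and 3 (prior 1/3 each): envelope 1 is the lowest-numbered option available, probability 1; weight (1/3)·1 = 1/3 each.
The weights sum to 2/3.
So P(the cheque in envelope 3 | the presenter opened envelope 1) = (1/3) / (2/3) = 1/2.

1/2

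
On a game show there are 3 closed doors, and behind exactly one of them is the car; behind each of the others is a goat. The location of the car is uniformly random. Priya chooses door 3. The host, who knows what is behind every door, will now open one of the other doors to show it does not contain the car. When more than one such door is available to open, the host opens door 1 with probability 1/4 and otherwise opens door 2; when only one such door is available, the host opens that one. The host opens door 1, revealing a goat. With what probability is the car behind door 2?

4/5

Condition on the true location of the car.
If it is behind door 1 (prior 1/3): the host opened door 1, so this case is ruled out; weight (1/3)·0 = 0.
If it is behind door 2 (prior 1/3): only door 1 is available, probability 1; weight (1/3)·1 = 1/3.
If it is behind door 3 (prior 1/3): door 1 is available, opened with probability 1/4; weight (1/3)·(1/4) = 1/12.
The weights sum to 5/12.
So P(the car behind door 2 | the host opened door 1) = (1/3) / (5/12) = 4/5.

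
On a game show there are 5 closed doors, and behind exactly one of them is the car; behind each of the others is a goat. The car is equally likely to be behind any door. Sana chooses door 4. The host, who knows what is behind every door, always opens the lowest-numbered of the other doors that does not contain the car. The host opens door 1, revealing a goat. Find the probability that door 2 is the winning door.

Apply Bayes' rule, conditioning on where the car actually is.
If it is behind door 1 (prior 1/5): the host opened door 1, so this case is ruled out; weight (1/5)·0 = 0.
If it is behind any of doors 2, 3, 4, and 5 (prior 1/5 each): door 1 is the lowest-numbered option available, probability 1; weight (1/5)·1 = 1/5 each.
The weights sum to 4/5.
So P(the car behind door 2 | the host opened door 1) = (1/5) / (4/5) = 1/4.

1/4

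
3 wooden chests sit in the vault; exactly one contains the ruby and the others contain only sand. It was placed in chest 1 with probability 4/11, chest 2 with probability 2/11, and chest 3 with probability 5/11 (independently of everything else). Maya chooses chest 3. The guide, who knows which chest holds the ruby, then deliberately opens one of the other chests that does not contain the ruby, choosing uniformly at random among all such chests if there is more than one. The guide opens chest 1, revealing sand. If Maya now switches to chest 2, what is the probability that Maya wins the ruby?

Condition on the true location of the ruby.
If it is in chest 1 (prior 4/11): the guide opened chest 1, so this case is ruled out; weight (4/11)·0 = 0.
If it is in chest 2 (prior 2/11): the guide has no choice, probability 1; weight (2/11)·1 = 2/11.
If it is in chest 3 (prior 5/11): the guide has 2 equally likely choices, so probability 1/2; weight (5/11)·(1/2) = 5/22.
The weights sum to 9/22.
So P(the ruby in chest 2 | the guide opened chest 1) = (2/11) / (9/22) = 4/9.

4/9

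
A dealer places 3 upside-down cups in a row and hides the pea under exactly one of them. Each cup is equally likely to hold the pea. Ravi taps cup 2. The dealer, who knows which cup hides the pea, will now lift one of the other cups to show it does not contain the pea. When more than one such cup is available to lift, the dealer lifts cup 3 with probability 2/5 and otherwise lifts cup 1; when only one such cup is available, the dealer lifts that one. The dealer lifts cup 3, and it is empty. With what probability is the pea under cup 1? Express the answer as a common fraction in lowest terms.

5/7

Condition on the true location of the pea.
If it is under cup 1 (prior 1/3): only cup 3 is available, probability 1; weight (1/3)·1 = 1/3.
If it is under cup 2 (prior 1/3): cup 3 is available, opened with probability 2/5; weight (1/3)·(2/5) = 2/15.
If it is under cup 3 (prior 1/3): the dealer opened cup 3, so this case is ruled out; weight (1/3)·0 = 0.
The weights sum to 7/15.
So P(the pea under cup 1 | the dealer opened cup 3) = (1/3) / (7/15) = 5/7.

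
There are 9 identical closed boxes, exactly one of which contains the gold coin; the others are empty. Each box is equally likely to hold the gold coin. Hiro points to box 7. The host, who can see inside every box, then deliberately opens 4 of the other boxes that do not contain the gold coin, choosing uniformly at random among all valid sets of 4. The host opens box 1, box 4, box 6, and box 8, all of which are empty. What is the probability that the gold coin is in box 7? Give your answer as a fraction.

1/9

Consider each possible location of the gold coin in turn.
If it is in any of boxes 1, 4, 6, and 8 (prior 1/9 each): that box was opened and seen not to hold the prize — ruled out; weight (1/9)·0 = 0 each.
If it is in any of boxes 2, 3, 5, and 9 (prior 1/9 each): the host has 35 equally likely choices, so probability 1/35; weight (1/9)·(1/35) = 1/315 each.
If it is in box 7 (prior 1/9): the host has 70 equally likely choices, so probability 1/70; weight (1/9)·(1/70) = 1/630.
The weights sum to 1/70.
So P(the gold coin in box 7 | the host opened box 1, box 4, box 6, and box 8) = (1/630) / (1/70) = 1/9.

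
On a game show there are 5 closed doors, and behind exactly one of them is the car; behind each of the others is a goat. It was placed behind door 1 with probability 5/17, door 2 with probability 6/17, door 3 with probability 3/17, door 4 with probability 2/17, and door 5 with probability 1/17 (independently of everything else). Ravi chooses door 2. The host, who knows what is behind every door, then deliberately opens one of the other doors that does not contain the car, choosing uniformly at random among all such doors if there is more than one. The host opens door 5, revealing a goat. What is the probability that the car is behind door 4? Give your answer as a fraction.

Consider each possible location of the car in turn.
If it is behind door 1 (prior 5/17): the host has 3 equally likely choices, so probability 1/3; weight (5/17)·(1/3) = 5/51.
If it is behind door 2 (prior 6/17): the host has 4 equally likely choices, so probability 1/4; weight (6/17)·(1/4) = 3/34.
If it is behind door 3 (prior 3/17): the host has 3 equally likely choices, so probability 1/3; weight (3/17)·(1/3) = 1/17.
If it is behind door 4 (prior 2/17): the host has 3 equally likely choices, so probability 1/3; weight (2/17)·(1/3) = 2/51.
If it is behind door 5 (prior 1/17): the host opened door 5, so this case is ruled out; weight (1/17)·0 = 0.
The weights sum to 29/102.
So P(the car behind door 4 | the host opened door 5) = (2/51) / (29/102) = 4/29.

4/29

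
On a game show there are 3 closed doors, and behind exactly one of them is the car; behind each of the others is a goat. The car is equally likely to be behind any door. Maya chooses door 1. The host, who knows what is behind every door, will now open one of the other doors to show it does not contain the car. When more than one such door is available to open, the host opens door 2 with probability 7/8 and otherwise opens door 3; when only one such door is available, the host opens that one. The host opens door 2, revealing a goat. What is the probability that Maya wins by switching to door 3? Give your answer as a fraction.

Apply Bayes' rule, conditioning on where the car actually is.
If it is behind door 1 (prior 1/3): door 2 is available, opened with probability 7/8; weight (1/3)·(7/8) = 7/24.
If it is behind door 2 (prior 1/3): the host opened door 2, so this case is ruled out; weight (1/3)·0 = 0.
If it is behind door 3 (prior 1/3): only door 2 is available, probability 1; weight (1/3)·1 = 1/3.
The weights sum to 5/8.
So P(the car behind door 3 | the host opened door 2) = (1/3) / (5/8) = 8/15.

8/15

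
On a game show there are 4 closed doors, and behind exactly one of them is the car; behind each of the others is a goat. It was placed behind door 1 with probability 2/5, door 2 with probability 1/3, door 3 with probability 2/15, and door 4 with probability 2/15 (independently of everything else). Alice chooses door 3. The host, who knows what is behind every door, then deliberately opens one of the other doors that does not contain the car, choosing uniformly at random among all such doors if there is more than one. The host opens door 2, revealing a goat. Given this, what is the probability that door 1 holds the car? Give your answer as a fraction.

Apply Bayes' rule, conditioning on where the car actually is.
If it is behind door 1 (prior 2/5): the host has 2 equally likely choices, so probability 1/2; weight (2/5)·(1/2) = 1/5.
If it is behind door 2 (prior 1/3): the host opened door 2, so this case is ruled out; weight (1/3)·0 = 0.
If it is behind door 3 (prior 2/15): the host has 3 equally likely choices, so probability 1/3; weight (2/15)·(1/3) = 2/45.
If it is behind door 4 (prior 2/15): the host has 2 equally likely choices, so probability 1/2; weight (2/15)·(1/2) = 1/15.
The weights sum to 14/45.
So P(the car behind door 1 | the host opened door 2) = (1/5) / (14/45) = 9/14.

9/14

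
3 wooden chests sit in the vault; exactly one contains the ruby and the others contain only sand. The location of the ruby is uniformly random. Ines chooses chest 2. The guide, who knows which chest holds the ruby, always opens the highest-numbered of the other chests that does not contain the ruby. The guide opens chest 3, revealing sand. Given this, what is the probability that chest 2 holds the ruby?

Apply Bayes' rule, conditioning on where the ruby actually is.
If it is in either of chests 1 and 2 (prior 1/3 each): chest 3 is the highest-numbered option available, probability 1; weight (1/3)·1 = 1/3 each.
If it is in chest 3 (prior 1/3): the guide opened chest 3, so this case is ruled out; weight (1/3)·0 = 0.
The weights sum to 2/3.
So P(the ruby in chest 2 | the guide opened chest 3) = (1/3) / (2/3) = 1/2.

1/2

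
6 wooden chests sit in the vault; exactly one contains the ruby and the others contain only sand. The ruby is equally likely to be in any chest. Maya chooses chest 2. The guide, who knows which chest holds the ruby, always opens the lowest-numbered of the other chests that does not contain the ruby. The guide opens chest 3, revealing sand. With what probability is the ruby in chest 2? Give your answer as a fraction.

0

Apply Bayes' rule, conditioning on where the ruby actually is.
If it is in chest 1 (prior 1/6): chest 3 is the lowest-numbered option available, probability 1; weight (1/6)·1 = 1/6.
If it is in any of chests 2, 4, 5, and 6 (prior 1/6 each): the guide would have opened chest 1 instead, probability 0; weight (1/6)·0 = 0 each.
If it is in chest 3 (prior 1/6): the guide opened chest 3, so this case is ruled out; weight (1/6)·0 = 0.
The weights sum to 1/6.
So P(the ruby in chest 2 | the guide opened chest 3) = 0 / (1/6) = 0.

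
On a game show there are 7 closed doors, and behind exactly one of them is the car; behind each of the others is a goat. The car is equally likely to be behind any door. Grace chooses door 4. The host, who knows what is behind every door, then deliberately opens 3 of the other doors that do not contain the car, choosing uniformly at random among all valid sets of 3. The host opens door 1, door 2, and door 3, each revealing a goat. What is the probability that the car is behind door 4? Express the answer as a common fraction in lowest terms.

1/7

Consider each possible location of the car in turn.
If it is behind any of doors 1, 2, and 3 (prior 1/7 each): that door was opened and seen not to hold the prize — ruled out; weight (1/7)·0 = 0 each.
If it is behind door 4 (prior 1/7): the host has 20 equally likely choices, so probability 1/20; weight (1/7)·(1/20) = 1/140.
If it is behind any of doors 5, 6, and 7 (prior 1/7 each): the host has 10 equally likely choices, so probability 1/10; weight (1/7)·(1/10) = 1/70 each.
The weights sum to 1/20.
So P(the car behind door 4 | the host opened door 1, door 2, and door 3) = (1/140) / (1/20) = 1/7.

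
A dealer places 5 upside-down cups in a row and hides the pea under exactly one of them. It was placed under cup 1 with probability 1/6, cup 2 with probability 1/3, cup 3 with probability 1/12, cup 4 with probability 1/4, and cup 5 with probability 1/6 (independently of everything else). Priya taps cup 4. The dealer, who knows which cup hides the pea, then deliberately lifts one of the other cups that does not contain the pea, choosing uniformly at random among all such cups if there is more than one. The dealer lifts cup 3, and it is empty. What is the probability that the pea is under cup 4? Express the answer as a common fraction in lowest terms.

9/41

Apply Bayes' rule, conditioning on where the pea actually is.
If it is under either of cups 1 and 5 (prior 1/6 each): the dealer has 3 equally likely choices, so probability 1/3; weight (1/6)·(1/3) = 1/18 each.
If it is under cup 2 (prior 1/3): the dealer has 3 equally likely choices, so probability 1/3; weight (1/3)·(1/3) = 1/9.
If it is under cup 3 (prior 1/12): the dealer opened cup 3, so this case is ruled out; weight (1/12)·0 = 0.
If it is under cup 4 (prior 1/4): the dealer has 4 equally likely choices, so probability 1/4; weight (1/4)·(1/4) = 1/16.
The weights sum to 41/144.
So P(the pea under cup 4 | the dealer opened cup 3) = (1/16) / (41/144) = 9/41.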